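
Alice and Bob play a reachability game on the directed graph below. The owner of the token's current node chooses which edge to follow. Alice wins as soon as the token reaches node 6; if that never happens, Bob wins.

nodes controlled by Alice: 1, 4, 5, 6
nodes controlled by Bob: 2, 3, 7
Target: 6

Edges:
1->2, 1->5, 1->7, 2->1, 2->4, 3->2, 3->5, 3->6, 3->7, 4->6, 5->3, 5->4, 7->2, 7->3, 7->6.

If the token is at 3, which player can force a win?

Bob

A0 = {6}
A1: add {4} — 4 (Alice) has 4→6.
A2: add {5} — 5 (Alice) has 5→4.
A3: add {1} — 1 (Alice) has 1→5.
A4: add {2} — 2 (Bob): all of {1, 4} already in.
A5 = A4; e.g. 3 (Bob) can still go to 7. Fixed point.
3 never enters the attractor, so Bob can avoid the target forever.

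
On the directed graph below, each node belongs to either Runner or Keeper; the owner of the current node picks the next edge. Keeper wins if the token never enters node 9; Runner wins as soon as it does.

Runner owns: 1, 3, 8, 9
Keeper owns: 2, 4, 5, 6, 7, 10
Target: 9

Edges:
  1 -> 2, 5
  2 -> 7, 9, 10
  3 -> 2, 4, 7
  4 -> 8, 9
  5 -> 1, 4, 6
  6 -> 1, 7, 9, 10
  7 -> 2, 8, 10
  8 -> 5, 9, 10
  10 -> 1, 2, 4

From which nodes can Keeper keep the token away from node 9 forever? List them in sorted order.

A0 = {9}
A1: add {8} — 8 (Runner) has 8→9.
A2: add {4} — 4 (Keeper): all of {8, 9} already in.
A3: add {3} — 3 (Runner) has 3→4.
A4 = A3; e.g. 1 (Runner) has no edge into A3. Fixed point.
Runner's attractor = {3, 4, 8, 9}; Keeper avoids the target exactly from the complement.

1, 2, 5, 6, 7, 10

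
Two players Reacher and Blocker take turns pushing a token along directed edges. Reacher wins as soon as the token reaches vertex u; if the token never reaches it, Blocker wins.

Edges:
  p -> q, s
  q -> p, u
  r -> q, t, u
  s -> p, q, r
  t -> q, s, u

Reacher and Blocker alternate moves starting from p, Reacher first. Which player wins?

Track states (vertex, player-to-move).
A0 = {(u,Reacher), (u,Blocker)}
A1: add {(q,Reacher), (r,Reacher), (t,Reacher)}.
A2: add {(r,Blocker)}.
A3: add {(s,Reacher)}.
A4: add {(p,Blocker), (t,Blocker)}.
A5 = A4; e.g. (p,Reacher) stays out. (p,Reacher) never enters ⇒ Blocker avoids the target.

Blocker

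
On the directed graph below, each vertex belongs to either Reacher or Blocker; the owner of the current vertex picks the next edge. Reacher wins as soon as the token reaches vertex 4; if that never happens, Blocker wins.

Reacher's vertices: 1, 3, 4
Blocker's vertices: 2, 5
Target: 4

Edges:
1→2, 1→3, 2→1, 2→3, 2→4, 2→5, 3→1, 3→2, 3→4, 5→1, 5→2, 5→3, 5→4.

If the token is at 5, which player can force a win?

A0 = {4}
A1: add {3} — 3 (Reacher) has 3→4.
A2: add {1} — 1 (Reacher) has 1→3.
A3 = A2; e.g. 2 (Blocker) can still go to 5. Fixed point.
5 never enters the attractor, so Blocker can avoid the target forever.

Blocker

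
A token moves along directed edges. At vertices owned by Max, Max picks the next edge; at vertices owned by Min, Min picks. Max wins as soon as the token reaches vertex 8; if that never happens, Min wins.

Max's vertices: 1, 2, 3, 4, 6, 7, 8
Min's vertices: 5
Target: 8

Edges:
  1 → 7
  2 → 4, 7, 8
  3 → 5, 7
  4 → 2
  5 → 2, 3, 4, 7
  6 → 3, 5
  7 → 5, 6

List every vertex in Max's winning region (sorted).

A0 = {8}
A1: add {2} — 2 (Max) has 2→8.
A2: add {4} — 4 (Max) has 4→2.
A3 = A2; e.g. 1 (Max) has no edge into A2. Fixed point.
Max's winning region = {2, 4, 8}.

2, 4, 8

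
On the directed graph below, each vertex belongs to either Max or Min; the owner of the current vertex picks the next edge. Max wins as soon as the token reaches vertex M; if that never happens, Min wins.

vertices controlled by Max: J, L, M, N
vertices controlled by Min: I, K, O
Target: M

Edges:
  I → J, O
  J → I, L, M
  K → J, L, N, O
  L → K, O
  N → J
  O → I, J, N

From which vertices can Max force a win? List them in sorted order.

J, M, N

A0 = {M}
A1: add {J} — J (Max) has J→M.
A2: add {N} — N (Max) has N→J.
A3 = A2; e.g. I (Min) can still go to O. Fixed point.
Max's winning region = {J, M, N}.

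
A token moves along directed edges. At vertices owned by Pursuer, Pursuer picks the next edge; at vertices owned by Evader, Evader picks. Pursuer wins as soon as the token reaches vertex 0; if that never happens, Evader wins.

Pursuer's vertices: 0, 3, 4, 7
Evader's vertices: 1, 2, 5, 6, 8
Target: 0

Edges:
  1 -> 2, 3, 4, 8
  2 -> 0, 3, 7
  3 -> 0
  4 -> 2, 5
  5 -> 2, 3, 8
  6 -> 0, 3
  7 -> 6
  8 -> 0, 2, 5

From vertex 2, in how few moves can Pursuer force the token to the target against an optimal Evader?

A0 = {0}
A1: add {3} — 3 (Pursuer) has 3→0.
A2: add {6} — 6 (Evader): all of {0, 3} already in.
A3: add {7} — 7 (Pursuer) has 7→6.
A4: add {2} — 2 (Evader): all of {0, 3, 7} already in.
2 enters the attractor at level 4, so Pursuer can force the target in 4 moves from there.

4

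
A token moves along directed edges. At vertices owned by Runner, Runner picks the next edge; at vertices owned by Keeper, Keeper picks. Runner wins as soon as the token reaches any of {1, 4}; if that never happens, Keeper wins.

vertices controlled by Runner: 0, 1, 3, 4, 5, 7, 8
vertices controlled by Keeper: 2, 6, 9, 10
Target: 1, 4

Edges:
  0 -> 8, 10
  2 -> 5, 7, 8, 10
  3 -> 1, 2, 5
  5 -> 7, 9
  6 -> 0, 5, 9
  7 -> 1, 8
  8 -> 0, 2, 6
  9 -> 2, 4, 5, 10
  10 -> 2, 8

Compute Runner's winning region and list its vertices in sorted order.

1, 3, 4, 5, 7

A0 = {1, 4}
A1: add {3, 7} — 3 (Runner) has 3→1; 7 (Runner) has 7→1.
A2: add {5} — 5 (Runner) has 5→7.
A3 = A2; e.g. 0 (Runner) has no edge into A2. Fixed point.
Runner's winning region = {1, 3, 4, 5, 7}.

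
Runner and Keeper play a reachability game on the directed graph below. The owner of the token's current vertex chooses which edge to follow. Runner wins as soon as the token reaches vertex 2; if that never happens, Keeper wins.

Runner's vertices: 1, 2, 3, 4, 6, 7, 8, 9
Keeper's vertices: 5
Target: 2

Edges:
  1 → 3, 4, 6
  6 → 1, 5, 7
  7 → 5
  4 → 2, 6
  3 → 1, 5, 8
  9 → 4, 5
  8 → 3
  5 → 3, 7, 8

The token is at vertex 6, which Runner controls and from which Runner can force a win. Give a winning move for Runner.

1

A0 = {2}
A1: add {4} — 4 (Runner) has 4→2.
A2: add {1, 9} — 1 (Runner) has 1→4; 9 (Runner) has 9→4.
A3: add {3, 6} — 3 (Runner) has 3→1; 6 (Runner) has 6→1.
A4: add {8} — 8 (Runner) has 8→3.
A5 = A4; e.g. 5 (Keeper) can still go to 7. Fixed point.
From 6, successor 1 is in the attractor (rank 2); the other successors 5, 7 are not.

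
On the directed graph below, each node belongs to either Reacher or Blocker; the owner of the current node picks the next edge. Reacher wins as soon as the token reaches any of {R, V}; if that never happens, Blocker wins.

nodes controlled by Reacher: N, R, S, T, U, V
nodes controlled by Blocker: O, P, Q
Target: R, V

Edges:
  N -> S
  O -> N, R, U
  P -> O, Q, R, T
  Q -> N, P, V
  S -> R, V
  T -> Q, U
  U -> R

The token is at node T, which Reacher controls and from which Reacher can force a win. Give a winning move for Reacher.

A0 = {R, V}
A1: add {S, U} — S (Reacher) has S→R; U (Reacher) has U→R.
A2: add {N, T} — N (Reacher) has N→S; T (Reacher) has T→U.
A3: add {O} — O (Blocker): all of {N, R, U} already in.
A4 = A3; e.g. P (Blocker) can still go to Q. Fixed point.
From T, successor U is in the attractor (rank 1); the other successor Q is not.

U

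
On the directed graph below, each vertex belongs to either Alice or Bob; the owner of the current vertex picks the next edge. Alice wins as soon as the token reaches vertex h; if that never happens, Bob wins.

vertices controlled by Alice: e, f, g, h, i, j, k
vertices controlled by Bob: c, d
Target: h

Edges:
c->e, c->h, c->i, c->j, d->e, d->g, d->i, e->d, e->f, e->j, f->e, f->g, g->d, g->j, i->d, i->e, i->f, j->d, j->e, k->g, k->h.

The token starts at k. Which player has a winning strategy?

A0 = {h}
A1: add {k} — k (Alice) has k→h.
A2 = A1; e.g. c (Bob) can still go to e. Fixed point.
k ∈ A1, so Alice can force the target.

Alice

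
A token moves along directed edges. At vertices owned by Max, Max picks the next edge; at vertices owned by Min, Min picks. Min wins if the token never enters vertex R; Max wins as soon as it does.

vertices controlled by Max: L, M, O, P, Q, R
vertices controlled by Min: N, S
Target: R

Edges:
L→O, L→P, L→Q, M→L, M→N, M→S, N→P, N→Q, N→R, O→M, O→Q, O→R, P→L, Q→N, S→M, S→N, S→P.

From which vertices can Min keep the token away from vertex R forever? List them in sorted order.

N, Q, S

A0 = {R}
A1: add {O} — O (Max) has O→R.
A2: add {L} — L (Max) has L→O.
A3: add {M, P} — M (Max) has M→L; P (Max) has P→L.
A4 = A3; e.g. N (Min) can still go to Q. Fixed point.
Max's attractor = {L, M, O, P, R}; Min avoids the target exactly from the complement.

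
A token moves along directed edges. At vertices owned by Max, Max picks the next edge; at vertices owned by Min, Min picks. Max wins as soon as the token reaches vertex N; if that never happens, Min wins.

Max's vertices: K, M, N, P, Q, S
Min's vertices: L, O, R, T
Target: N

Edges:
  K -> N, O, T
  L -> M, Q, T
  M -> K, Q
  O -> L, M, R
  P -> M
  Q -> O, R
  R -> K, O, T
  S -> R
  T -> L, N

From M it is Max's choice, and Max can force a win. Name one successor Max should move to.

K

A0 = {N}
A1: add {K} — K (Max) has K→N.
A2: add {M} — M (Max) has M→K.
A3: add {P} — P (Max) has P→M.
A4 = A3; e.g. L (Min) can still go to Q. Fixed point.
From M, successor K is in the attractor (rank 1); the other successor Q is not.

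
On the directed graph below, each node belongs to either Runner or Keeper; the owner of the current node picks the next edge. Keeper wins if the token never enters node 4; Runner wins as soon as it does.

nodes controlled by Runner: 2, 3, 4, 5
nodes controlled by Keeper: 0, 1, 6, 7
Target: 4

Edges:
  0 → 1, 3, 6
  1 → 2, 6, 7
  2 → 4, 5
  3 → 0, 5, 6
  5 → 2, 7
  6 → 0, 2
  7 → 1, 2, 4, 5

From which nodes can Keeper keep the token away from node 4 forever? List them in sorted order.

0, 1, 6, 7

A0 = {4}
A1: add {2} — 2 (Runner) has 2→4.
A2: add {5} — 5 (Runner) has 5→2.
A3: add {3} — 3 (Runner) has 3→5.
A4 = A3; e.g. 0 (Keeper) can still go to 1. Fixed point.
Runner's attractor = {2, 3, 4, 5}; Keeper avoids the target exactly from the complement.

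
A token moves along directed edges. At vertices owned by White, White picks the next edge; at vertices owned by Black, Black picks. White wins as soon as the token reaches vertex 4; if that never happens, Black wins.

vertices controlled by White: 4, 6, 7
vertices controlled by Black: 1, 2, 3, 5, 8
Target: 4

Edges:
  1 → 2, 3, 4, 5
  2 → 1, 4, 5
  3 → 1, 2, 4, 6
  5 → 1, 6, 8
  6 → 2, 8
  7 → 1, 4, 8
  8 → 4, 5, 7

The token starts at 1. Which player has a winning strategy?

Black

A0 = {4}
A1: add {7} — 7 (White) has 7→4.
A2 = A1; e.g. 1 (Black) can still go to 2. Fixed point.
1 never enters the attractor, so Black can avoid the target forever.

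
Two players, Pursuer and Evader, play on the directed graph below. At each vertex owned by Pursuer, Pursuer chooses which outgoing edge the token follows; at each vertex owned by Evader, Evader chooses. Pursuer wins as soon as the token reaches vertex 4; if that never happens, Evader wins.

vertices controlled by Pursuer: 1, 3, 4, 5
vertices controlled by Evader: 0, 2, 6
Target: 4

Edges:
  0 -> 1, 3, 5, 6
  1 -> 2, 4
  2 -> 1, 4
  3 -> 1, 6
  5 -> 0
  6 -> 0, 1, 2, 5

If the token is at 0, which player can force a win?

Evader

A0 = {4}
A1: add {1} — 1 (Pursuer) has 1→4.
A2: add {2, 3} — 2 (Evader): all of {1, 4} already in; 3 (Pursuer) has 3→1.
A3 = A2; e.g. 0 (Evader) can still go to 5. Fixed point.
0 never enters the attractor, so Evader can avoid the target forever.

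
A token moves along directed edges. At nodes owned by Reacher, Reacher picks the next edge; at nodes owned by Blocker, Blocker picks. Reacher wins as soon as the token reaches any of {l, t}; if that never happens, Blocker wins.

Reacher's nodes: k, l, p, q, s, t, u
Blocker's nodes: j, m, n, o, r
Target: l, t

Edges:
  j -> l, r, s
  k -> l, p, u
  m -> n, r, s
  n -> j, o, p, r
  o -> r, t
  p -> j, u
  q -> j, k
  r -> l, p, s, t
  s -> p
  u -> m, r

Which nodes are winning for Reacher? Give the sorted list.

A0 = {l, t}
A1: add {k} — k (Reacher) has k→l.
A2: add {q} — q (Reacher) has q→k.
A3 = A2; e.g. j (Blocker) can still go to r. Fixed point.
Reacher's winning region = {k, l, q, t}.

k, l, q, t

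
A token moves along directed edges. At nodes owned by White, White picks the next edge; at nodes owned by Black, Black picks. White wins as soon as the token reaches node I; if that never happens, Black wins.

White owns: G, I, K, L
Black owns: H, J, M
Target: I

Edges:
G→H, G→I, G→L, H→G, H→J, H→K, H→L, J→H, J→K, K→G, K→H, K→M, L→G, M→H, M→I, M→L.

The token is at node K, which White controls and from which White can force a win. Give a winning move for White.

A0 = {I}
A1: add {G} — G (White) has G→I.
A2: add {K, L} — K (White) has K→G; L (White) has L→G.
A3 = A2; e.g. H (Black) can still go to J. Fixed point.
From K, successor G is in the attractor (rank 1); the other successors H, M are not.

G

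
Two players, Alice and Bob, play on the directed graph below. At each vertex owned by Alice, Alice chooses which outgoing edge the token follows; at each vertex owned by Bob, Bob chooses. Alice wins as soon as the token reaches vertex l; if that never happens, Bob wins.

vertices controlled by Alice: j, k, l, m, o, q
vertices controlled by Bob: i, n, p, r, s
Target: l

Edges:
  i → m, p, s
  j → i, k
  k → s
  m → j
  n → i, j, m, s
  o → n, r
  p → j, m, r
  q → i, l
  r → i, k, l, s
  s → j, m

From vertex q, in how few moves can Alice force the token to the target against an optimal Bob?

A0 = {l}
A1: add {q} — q (Alice) has q→l.
A2 = A1; e.g. i (Bob) can still go to m. Fixed point.
q enters the attractor at level 1, so Alice can force the target in 1 move from there.

1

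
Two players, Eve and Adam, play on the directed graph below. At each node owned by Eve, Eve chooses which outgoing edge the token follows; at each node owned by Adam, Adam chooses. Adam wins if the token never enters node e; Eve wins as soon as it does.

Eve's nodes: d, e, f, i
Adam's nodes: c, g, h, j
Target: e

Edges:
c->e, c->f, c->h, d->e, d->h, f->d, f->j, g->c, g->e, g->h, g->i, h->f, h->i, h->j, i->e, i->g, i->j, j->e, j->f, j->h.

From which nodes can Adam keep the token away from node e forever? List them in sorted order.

A0 = {e}
A1: add {d, i} — d (Eve) has d→e; i (Eve) has i→e.
A2: add {f} — f (Eve) has f→d.
A3 = A2; e.g. c (Adam) can still go to h. Fixed point.
Eve's attractor = {d, e, f, i}; Adam avoids the target exactly from the complement.

c, g, h, j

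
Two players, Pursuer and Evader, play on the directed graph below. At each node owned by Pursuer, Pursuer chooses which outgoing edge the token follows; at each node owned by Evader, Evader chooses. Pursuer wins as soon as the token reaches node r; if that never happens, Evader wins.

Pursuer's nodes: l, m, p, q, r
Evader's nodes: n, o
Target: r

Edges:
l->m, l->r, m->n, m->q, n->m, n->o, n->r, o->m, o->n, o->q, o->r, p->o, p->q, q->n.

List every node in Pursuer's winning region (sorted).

l, r

A0 = {r}
A1: add {l} — l (Pursuer) has l→r.
A2 = A1; e.g. m (Pursuer) has no edge into A1. Fixed point.
Pursuer's winning region = {l, r}.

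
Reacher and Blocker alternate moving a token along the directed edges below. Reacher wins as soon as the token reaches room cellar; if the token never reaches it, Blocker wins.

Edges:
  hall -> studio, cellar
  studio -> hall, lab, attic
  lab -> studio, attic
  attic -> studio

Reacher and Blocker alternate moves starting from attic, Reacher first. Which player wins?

Blocker

Track states (vertex, player-to-move).
A0 = {(cellar,Reacher), (cellar,Blocker)}
A1: add {(hall,Reacher)}.
A2 = A1; e.g. (hall,Blocker) stays out. (attic,Reacher) never enters ⇒ Blocker avoids the target.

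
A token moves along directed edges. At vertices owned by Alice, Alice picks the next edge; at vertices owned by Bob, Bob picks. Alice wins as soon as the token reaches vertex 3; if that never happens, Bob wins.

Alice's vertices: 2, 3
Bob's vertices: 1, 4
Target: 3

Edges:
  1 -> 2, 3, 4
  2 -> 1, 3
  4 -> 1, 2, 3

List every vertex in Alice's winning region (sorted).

A0 = {3}
A1: add {2} — 2 (Alice) has 2→3.
A2 = A1; e.g. 1 (Bob) can still go to 4. Fixed point.
Alice's winning region = {2, 3}.

2, 3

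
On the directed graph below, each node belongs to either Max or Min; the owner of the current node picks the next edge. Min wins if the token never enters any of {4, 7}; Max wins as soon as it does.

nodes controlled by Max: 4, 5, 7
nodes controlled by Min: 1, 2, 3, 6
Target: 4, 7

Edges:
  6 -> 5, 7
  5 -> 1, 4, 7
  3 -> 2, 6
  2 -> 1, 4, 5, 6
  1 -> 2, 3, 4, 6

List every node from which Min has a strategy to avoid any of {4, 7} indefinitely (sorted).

1, 2, 3

A0 = {4, 7}
A1: add {5} — 5 (Max) has 5→4.
A2: add {6} — 6 (Min): all of {5, 7} already in.
A3 = A2; e.g. 1 (Min) can still go to 2. Fixed point.
Max's attractor = {4, 5, 6, 7}; Min avoids the target exactly from the complement.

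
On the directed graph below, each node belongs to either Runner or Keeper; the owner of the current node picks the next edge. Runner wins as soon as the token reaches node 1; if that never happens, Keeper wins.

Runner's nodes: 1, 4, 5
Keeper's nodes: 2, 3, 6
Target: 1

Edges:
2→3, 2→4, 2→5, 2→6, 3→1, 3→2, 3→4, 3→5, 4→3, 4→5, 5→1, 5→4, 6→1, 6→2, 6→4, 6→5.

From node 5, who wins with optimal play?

A0 = {1}
A1: add {5} — 5 (Runner) has 5→1.
5 ∈ A1, so Runner can force the target.

Runner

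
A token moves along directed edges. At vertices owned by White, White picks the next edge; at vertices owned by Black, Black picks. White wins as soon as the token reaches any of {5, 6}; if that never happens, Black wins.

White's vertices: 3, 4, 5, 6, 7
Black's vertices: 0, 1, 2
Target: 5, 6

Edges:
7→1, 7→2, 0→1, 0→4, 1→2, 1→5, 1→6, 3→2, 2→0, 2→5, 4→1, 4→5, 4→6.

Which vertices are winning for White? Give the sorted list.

4, 5, 6

A0 = {5, 6}
A1: add {4} — 4 (White) has 4→5.
A2 = A1; e.g. 0 (Black) can still go to 1. Fixed point.
White's winning region = {4, 5, 6}.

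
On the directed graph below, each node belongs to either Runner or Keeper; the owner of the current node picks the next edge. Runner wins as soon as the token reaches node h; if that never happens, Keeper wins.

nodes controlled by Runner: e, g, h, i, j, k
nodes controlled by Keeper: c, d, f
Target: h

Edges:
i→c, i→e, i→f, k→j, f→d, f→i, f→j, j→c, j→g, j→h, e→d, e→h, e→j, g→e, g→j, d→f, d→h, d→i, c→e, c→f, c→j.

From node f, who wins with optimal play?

A0 = {h}
A1: add {e, j} — e (Runner) has e→h; j (Runner) has j→h.
A2: add {g, i, k} — g (Runner) has g→e; i (Runner) has i→e; k (Runner) has k→j.
A3 = A2; e.g. c (Keeper) can still go to f. Fixed point.
f never enters the attractor, so Keeper can avoid the target forever.

Keeper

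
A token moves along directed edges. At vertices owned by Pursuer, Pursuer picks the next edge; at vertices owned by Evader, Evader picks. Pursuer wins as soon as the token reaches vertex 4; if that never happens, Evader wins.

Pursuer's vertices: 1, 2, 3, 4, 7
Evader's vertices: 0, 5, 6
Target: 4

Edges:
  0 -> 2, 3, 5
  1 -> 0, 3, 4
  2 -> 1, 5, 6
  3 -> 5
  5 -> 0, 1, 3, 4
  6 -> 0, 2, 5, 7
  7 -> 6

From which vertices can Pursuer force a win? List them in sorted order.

A0 = {4}
A1: add {1} — 1 (Pursuer) has 1→4.
A2: add {2} — 2 (Pursuer) has 2→1.
A3 = A2; e.g. 0 (Evader) can still go to 3. Fixed point.
Pursuer's winning region = {1, 2, 4}.

1, 2, 4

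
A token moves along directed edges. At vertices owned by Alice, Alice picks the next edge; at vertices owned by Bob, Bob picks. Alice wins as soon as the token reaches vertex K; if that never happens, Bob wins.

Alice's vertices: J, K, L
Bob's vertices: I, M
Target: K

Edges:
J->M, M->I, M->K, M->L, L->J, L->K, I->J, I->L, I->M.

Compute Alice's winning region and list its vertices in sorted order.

K, L

A0 = {K}
A1: add {L} — L (Alice) has L→K.
A2 = A1; e.g. I (Bob) can still go to J. Fixed point.
Alice's winning region = {K, L}.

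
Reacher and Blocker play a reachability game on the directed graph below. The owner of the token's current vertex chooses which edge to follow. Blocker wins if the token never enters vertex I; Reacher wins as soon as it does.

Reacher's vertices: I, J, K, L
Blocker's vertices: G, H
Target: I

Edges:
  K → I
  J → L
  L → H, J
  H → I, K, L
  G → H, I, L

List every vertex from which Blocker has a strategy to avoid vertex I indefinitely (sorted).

A0 = {I}
A1: add {K} — K (Reacher) has K→I.
A2 = A1; e.g. G (Blocker) can still go to H. Fixed point.
Reacher's attractor = {I, K}; Blocker avoids the target exactly from the complement.

G, H, J, L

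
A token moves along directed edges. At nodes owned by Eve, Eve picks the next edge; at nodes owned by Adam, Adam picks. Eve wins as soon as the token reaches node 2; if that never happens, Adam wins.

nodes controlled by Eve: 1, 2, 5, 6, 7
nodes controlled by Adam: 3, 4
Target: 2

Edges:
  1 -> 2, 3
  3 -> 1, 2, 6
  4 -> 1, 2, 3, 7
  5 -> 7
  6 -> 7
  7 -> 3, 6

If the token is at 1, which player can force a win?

Eve

A0 = {2}
A1: add {1} — 1 (Eve) has 1→2.
A2 = A1; e.g. 3 (Adam) can still go to 6. Fixed point.
1 ∈ A1, so Eve can force the target.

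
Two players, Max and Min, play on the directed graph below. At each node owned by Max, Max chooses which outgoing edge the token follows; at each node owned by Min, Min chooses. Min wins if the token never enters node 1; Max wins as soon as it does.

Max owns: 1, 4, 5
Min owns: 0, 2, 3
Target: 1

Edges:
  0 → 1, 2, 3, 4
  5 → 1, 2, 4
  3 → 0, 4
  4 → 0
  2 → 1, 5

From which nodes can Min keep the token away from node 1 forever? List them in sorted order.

0, 3, 4

A0 = {1}
A1: add {5} — 5 (Max) has 5→1.
A2: add {2} — 2 (Min): all of {1, 5} already in.
A3 = A2; e.g. 0 (Min) can still go to 3. Fixed point.
Max's attractor = {1, 2, 5}; Min avoids the target exactly from the complement.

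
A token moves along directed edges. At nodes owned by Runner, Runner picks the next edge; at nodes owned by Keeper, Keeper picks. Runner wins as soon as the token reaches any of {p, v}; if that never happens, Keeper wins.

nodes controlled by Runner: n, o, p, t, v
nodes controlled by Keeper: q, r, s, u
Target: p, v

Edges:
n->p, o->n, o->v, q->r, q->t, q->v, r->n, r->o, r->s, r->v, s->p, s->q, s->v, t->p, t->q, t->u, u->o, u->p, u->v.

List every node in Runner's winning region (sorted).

A0 = {p, v}
A1: add {n, o, t} — n (Runner) has n→p; o (Runner) has o→v; t (Runner) has t→p.
A2: add {u} — u (Keeper): all of {o, p, v} already in.
A3 = A2; e.g. q (Keeper) can still go to r. Fixed point.
Runner's winning region = {n, o, p, t, u, v}.

n, o, p, t, u, v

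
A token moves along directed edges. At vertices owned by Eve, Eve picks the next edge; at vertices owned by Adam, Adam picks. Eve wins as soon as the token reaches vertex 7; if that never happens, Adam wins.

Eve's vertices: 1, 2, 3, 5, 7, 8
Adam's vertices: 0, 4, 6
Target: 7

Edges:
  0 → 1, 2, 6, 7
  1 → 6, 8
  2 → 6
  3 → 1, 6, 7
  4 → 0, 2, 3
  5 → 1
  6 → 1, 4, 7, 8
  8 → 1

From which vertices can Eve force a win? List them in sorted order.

A0 = {7}
A1: add {3} — 3 (Eve) has 3→7.
A2 = A1; e.g. 0 (Adam) can still go to 1. Fixed point.
Eve's winning region = {3, 7}.

3, 7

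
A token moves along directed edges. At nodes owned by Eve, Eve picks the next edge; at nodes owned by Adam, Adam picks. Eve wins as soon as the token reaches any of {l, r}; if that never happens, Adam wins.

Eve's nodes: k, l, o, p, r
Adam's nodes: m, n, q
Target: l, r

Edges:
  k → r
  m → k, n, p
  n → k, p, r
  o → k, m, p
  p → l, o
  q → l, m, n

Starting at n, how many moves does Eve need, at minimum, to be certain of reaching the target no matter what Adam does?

2

A0 = {l, r}
A1: add {k, p} — k (Eve) has k→r; p (Eve) has p→l.
A2: add {n, o} — n (Adam): all of {k, p, r} already in; o (Eve) has o→k.
n enters the attractor at level 2, so Eve can force the target in 2 moves from there.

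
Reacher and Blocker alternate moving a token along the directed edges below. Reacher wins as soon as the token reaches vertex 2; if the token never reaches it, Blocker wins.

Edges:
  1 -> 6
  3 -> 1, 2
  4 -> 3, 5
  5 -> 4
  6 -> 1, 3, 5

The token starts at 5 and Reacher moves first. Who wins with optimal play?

Track states (vertex, player-to-move).
A0 = {(2,Reacher), (2,Blocker)}
A1: add {(3,Reacher)}.
A2 = A1; e.g. (1,Reacher) stays out. (5,Reacher) never enters ⇒ Blocker avoids the target.

Blocker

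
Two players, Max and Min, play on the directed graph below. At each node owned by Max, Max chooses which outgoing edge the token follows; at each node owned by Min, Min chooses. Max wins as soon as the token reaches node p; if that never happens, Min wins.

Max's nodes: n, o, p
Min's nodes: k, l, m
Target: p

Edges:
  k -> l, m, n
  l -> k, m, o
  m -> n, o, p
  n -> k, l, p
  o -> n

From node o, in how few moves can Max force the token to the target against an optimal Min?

A0 = {p}
A1: add {n} — n (Max) has n→p.
A2: add {o} — o (Max) has o→n.
o enters the attractor at level 2, so Max can force the target in 2 moves from there.

2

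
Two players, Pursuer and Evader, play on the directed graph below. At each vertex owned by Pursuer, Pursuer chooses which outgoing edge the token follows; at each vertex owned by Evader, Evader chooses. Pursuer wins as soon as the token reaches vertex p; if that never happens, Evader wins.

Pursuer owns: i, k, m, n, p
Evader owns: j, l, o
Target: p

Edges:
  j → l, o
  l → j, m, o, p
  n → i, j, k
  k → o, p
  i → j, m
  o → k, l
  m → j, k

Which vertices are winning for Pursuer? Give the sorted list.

A0 = {p}
A1: add {k} — k (Pursuer) has k→p.
A2: add {m, n} — m (Pursuer) has m→k; n (Pursuer) has n→k.
A3: add {i} — i (Pursuer) has i→m.
A4 = A3; e.g. j (Evader) can still go to l. Fixed point.
Pursuer's winning region = {i, k, m, n, p}.

i, k, m, n, p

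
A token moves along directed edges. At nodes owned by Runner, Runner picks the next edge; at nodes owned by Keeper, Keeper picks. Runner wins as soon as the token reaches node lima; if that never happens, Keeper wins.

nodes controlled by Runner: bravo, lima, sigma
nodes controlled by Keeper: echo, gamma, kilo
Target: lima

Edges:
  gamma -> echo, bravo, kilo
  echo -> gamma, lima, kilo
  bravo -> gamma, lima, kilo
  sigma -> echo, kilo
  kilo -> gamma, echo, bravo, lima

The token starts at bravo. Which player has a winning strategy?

Runner

A0 = {lima}
A1: add {bravo} — bravo (Runner) has bravo→lima.
A2 = A1; e.g. gamma (Keeper) can still go to echo. Fixed point.
bravo ∈ A1, so Runner can force the target.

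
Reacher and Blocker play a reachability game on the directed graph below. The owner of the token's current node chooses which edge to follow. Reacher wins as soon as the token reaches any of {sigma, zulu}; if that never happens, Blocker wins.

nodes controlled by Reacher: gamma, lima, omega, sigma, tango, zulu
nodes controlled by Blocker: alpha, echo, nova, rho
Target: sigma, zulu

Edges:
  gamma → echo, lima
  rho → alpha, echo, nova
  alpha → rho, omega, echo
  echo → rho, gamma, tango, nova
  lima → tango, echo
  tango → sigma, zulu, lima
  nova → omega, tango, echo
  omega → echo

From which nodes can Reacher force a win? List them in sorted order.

gamma, lima, sigma, tango, zulu

A0 = {sigma, zulu}
A1: add {tango} — tango (Reacher) has tango→sigma.
A2: add {lima} — lima (Reacher) has lima→tango.
A3: add {gamma} — gamma (Reacher) has gamma→lima.
A4 = A3; e.g. rho (Blocker) can still go to alpha. Fixed point.
Reacher's winning region = {gamma, lima, sigma, tango, zulu}.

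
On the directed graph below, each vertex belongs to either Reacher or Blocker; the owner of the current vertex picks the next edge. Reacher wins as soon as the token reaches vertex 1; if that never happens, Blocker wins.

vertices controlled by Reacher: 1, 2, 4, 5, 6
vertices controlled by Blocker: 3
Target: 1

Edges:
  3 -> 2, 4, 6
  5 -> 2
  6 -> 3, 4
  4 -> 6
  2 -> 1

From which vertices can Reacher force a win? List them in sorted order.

A0 = {1}
A1: add {2} — 2 (Reacher) has 2→1.
A2: add {5} — 5 (Reacher) has 5→2.
A3 = A2; e.g. 3 (Blocker) can still go to 4. Fixed point.
Reacher's winning region = {1, 2, 5}.

1, 2, 5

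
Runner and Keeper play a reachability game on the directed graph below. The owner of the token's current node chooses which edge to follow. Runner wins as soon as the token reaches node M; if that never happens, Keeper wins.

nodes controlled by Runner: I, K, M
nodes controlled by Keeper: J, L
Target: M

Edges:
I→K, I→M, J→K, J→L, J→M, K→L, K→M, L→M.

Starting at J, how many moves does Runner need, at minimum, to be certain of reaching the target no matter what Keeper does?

2

A0 = {M}
A1: add {I, K, L} — I (Runner) has I→M; K (Runner) has K→M; L (Keeper): all of {M} already in.
A2: add {J} — J (Keeper): all of {K, L, M} already in.
A2 = all vertices. Fixed point.
J enters the attractor at level 2, so Runner can force the target in 2 moves from there.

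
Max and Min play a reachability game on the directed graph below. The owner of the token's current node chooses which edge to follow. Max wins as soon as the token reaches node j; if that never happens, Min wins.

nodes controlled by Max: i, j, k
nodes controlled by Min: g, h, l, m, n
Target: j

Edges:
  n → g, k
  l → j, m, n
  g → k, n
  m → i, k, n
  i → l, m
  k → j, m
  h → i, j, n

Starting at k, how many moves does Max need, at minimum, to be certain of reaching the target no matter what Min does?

1

A0 = {j}
A1: add {k} — k (Max) has k→j.
A2 = A1; e.g. g (Min) can still go to n. Fixed point.
k enters the attractor at level 1, so Max can force the target in 1 move from there.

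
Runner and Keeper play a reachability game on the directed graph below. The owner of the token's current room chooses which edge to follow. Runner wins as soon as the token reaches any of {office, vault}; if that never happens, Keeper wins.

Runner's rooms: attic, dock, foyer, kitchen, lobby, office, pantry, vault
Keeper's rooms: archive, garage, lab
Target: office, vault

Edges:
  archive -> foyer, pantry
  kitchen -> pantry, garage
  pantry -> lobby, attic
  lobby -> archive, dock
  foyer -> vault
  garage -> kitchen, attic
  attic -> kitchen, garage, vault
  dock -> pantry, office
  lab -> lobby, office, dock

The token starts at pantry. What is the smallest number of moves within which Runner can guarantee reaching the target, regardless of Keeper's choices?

A0 = {office, vault}
A1: add {attic, dock, foyer} — foyer (Runner) has foyer→vault; attic (Runner) has attic→vault; dock (Runner) has dock→office.
A2: add {lobby, pantry} — pantry (Runner) has pantry→attic; lobby (Runner) has lobby→dock.
pantry enters the attractor at level 2, so Runner can force the target in 2 moves from there.

2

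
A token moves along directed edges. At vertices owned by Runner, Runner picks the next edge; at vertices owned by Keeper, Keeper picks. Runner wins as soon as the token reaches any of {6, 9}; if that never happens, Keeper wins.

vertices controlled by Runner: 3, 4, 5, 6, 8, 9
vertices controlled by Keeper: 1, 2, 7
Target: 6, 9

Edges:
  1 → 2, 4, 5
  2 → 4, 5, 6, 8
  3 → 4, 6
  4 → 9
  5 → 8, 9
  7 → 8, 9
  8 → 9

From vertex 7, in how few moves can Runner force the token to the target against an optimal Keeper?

2

A0 = {6, 9}
A1: add {3, 4, 5, 8} — 3 (Runner) has 3→6; 4 (Runner) has 4→9; 5 (Runner) has 5→9; 8 (Runner) has 8→9.
A2: add {2, 7} — 2 (Keeper): all of {4, 5, 6, 8} already in; 7 (Keeper): all of {8, 9} already in.
7 enters the attractor at level 2, so Runner can force the target in 2 moves from there.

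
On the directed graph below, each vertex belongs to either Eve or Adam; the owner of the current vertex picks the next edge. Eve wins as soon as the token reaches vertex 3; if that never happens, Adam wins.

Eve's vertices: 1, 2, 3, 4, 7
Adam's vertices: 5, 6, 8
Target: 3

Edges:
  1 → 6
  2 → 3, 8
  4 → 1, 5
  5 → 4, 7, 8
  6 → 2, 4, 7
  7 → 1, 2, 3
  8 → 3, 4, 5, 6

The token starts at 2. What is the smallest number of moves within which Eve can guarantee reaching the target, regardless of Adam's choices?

1

A0 = {3}
A1: add {2, 7} — 2 (Eve) has 2→3; 7 (Eve) has 7→3.
A2 = A1; e.g. 1 (Eve) has no edge into A1. Fixed point.
2 enters the attractor at level 1, so Eve can force the target in 1 move from there.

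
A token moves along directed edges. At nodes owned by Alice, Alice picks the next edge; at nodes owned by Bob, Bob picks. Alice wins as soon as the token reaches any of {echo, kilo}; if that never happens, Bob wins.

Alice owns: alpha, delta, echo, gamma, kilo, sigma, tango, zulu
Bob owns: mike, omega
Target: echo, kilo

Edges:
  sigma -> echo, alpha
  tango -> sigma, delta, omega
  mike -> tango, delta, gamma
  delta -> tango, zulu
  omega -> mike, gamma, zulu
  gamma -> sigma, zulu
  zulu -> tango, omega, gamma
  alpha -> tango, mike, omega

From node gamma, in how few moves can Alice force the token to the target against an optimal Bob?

2

A0 = {echo, kilo}
A1: add {sigma} — sigma (Alice) has sigma→echo.
A2: add {gamma, tango} — tango (Alice) has tango→sigma; gamma (Alice) has gamma→sigma.
gamma enters the attractor at level 2, so Alice can force the target in 2 moves from there.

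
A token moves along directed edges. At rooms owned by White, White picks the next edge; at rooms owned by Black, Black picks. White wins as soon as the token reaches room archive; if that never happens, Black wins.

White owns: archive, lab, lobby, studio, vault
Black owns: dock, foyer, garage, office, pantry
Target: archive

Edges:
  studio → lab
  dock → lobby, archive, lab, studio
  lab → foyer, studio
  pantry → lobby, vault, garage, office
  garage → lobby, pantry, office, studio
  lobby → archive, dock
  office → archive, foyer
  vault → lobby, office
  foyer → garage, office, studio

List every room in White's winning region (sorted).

archive, lobby, vault

A0 = {archive}
A1: add {lobby} — lobby (White) has lobby→archive.
A2: add {vault} — vault (White) has vault→lobby.
A3 = A2; e.g. pantry (Black) can still go to garage. Fixed point.
White's winning region = {archive, lobby, vault}.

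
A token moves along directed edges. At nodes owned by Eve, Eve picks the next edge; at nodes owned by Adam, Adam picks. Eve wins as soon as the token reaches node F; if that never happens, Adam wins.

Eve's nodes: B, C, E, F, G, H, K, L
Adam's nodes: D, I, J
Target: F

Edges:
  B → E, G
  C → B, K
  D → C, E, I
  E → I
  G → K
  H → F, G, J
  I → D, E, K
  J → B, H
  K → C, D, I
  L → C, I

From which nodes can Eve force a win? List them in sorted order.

F, H

A0 = {F}
A1: add {H} — H (Eve) has H→F.
A2 = A1; e.g. B (Eve) has no edge into A1. Fixed point.
Eve's winning region = {F, H}.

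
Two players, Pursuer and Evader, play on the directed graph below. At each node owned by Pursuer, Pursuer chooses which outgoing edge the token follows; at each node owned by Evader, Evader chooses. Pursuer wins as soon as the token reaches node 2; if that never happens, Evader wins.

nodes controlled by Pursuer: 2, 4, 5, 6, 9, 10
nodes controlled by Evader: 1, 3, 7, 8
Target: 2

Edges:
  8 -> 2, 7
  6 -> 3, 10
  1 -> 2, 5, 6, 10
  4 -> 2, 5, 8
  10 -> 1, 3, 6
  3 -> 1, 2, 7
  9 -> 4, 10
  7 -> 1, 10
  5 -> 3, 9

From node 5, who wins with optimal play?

Pursuer

A0 = {2}
A1: add {4} — 4 (Pursuer) has 4→2.
A2: add {9} — 9 (Pursuer) has 9→4.
A3: add {5} — 5 (Pursuer) has 5→9.
A4 = A3; e.g. 1 (Evader) can still go to 6. Fixed point.
5 ∈ A3, so Pursuer can force the target.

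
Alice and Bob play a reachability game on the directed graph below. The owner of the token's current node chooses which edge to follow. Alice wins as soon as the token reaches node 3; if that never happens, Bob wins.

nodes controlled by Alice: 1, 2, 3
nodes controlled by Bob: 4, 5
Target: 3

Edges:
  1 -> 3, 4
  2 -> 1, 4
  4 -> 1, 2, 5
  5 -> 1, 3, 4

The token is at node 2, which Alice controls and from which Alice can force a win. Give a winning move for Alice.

A0 = {3}
A1: add {1} — 1 (Alice) has 1→3.
A2: add {2} — 2 (Alice) has 2→1.
A3 = A2; e.g. 4 (Bob) can still go to 5. Fixed point.
From 2, successor 1 is in the attractor (rank 1); the other successor 4 is not.

1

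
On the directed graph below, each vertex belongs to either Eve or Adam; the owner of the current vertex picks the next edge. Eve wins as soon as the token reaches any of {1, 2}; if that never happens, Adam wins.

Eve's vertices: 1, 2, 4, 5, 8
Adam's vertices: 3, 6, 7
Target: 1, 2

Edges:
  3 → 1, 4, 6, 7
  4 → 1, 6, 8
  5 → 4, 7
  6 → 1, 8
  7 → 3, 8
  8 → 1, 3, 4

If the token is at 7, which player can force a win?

Adam

A0 = {1, 2}
A1: add {4, 8} — 4 (Eve) has 4→1; 8 (Eve) has 8→1.
A2: add {5, 6} — 5 (Eve) has 5→4; 6 (Adam): all of {1, 8} already in.
A3 = A2; e.g. 3 (Adam) can still go to 7. Fixed point.
7 never enters the attractor, so Adam can avoid the target forever.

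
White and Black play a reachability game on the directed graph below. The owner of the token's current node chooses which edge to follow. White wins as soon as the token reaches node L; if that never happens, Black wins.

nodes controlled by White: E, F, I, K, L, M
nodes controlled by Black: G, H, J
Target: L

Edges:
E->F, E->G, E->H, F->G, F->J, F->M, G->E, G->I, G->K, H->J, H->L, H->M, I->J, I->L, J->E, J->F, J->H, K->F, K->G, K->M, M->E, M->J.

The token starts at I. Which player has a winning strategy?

A0 = {L}
A1: add {I} — I (White) has I→L.
A2 = A1; e.g. E (White) has no edge into A1. Fixed point.
I ∈ A1, so White can force the target.

White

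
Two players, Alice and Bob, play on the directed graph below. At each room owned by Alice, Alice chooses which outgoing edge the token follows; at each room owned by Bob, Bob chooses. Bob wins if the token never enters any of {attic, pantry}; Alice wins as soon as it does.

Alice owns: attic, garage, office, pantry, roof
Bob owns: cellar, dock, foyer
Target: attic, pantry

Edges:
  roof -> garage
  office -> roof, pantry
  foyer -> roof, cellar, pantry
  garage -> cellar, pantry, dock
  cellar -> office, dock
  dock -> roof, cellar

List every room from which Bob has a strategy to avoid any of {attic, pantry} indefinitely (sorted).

A0 = {attic, pantry}
A1: add {garage, office} — garage (Alice) has garage→pantry; office (Alice) has office→pantry.
A2: add {roof} — roof (Alice) has roof→garage.
A3 = A2; e.g. foyer (Bob) can still go to cellar. Fixed point.
Alice's attractor = {attic, garage, office, pantry, roof}; Bob avoids the target exactly from the complement.

cellar, dock, foyer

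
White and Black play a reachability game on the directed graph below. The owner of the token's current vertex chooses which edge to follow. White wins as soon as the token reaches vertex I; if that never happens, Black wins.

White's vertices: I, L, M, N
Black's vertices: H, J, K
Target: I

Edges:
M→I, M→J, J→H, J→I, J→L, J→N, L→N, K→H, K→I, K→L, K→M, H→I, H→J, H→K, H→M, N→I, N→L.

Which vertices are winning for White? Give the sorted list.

A0 = {I}
A1: add {M, N} — M (White) has M→I; N (White) has N→I.
A2: add {L} — L (White) has L→N.
A3 = A2; e.g. H (Black) can still go to J. Fixed point.
White's winning region = {I, L, M, N}.

I, L, M, N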